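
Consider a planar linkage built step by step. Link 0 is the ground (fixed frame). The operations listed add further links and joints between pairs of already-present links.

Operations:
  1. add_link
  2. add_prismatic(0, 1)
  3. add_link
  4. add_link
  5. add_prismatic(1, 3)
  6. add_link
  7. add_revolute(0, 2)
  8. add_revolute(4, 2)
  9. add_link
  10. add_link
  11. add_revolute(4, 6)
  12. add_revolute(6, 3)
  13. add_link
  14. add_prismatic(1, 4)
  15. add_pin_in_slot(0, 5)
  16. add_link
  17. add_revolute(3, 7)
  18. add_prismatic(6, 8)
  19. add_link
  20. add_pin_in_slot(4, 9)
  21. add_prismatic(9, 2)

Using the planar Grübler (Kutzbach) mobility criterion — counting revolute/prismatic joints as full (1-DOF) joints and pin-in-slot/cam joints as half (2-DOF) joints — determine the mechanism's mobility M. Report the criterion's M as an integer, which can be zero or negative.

M = 5

link 0 = ground. State L|J1|J2 = 1|0|0
+link1  2|0|0
P(0,1) f=1→J1  2|1|0
+link2  3|1|0
+link3  4|1|0
P(1,3) f=1→J1  4|2|0
+link4  5|2|0
R(0,2) f=1→J1  5|3|0
R(4,2) f=1→J1  5|4|0
+link5  6|4|0
+link6  7|4|0
R(4,6) f=1→J1  7|5|0
R(6,3) f=1→J1  7|6|0
+link7  8|6|0
P(1,4) f=1→J1  8|7|0
PS(0,5) f=2→J2  8|7|1
+link8  9|7|1
R(3,7) f=1→J1  9|8|1
P(6,8) f=1→J1  9|9|1
+link9  10|9|1
PS(4,9) f=2→J2  10|9|2
P(9,2) f=1→J1  10|10|2
M = 3(10−1)−2·10−2 = 27−20−2 = 5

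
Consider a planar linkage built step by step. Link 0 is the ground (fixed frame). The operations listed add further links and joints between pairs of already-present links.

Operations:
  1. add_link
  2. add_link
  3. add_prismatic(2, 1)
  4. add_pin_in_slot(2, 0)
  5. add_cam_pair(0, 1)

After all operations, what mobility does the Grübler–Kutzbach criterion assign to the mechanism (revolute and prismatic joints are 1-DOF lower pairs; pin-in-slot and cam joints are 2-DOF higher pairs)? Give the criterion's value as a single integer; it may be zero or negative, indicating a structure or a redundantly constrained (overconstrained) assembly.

[1;0;0] (link 0 is ground)
L+ [2;0;0]
L+ [3;0;0]
P(2,1)∈J1 [3;1;0]
PS(2,0)∈J2 [3;1;1]
C(0,1)∈J2 [3;1;2]
mobility = 6 − 2 − 2 = 2

M = 2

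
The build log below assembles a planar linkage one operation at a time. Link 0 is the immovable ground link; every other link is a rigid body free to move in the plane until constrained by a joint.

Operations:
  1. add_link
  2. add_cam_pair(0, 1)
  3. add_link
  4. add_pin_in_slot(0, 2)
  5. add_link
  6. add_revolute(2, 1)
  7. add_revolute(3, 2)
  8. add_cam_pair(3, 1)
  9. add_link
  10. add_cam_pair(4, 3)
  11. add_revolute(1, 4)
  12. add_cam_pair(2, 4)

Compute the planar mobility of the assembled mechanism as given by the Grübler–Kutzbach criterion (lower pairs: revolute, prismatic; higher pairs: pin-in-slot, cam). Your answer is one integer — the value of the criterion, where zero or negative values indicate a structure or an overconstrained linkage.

[1;0;0] (link 0 is ground)
L+ [2;0;0]
C(0,1)∈J2 [2;0;1]
L+ [3;0;1]
PS(0,2)∈J2 [3;0;2]
L+ [4;0;2]
R(2,1)∈J1 [4;1;2]
R(3,2)∈J1 [4;2;2]
C(3,1)∈J2 [4;2;3]
L+ [5;2;3]
C(4,3)∈J2 [5;2;4]
R(1,4)∈J1 [5;3;4]
C(2,4)∈J2 [5;3;5]
mobility = 12 − 6 − 5 = 1

M = 1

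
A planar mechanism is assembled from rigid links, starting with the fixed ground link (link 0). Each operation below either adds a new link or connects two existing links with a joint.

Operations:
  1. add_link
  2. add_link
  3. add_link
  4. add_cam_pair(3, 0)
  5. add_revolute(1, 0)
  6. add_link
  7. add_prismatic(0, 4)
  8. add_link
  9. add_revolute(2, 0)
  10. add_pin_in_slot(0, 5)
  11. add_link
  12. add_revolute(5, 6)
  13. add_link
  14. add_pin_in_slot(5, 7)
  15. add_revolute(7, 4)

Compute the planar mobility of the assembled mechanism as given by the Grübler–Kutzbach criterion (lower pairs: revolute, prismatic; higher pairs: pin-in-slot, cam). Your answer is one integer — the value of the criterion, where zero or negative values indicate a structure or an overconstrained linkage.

M = 8

(L,J1,J2)=(1,0,0); link0 fixed
link1: (2,0,0)
link2: (3,0,0)
link3: (4,0,0)
C 3-0 [J2]: (4,0,1)
R 1-0 [J1]: (4,1,1)
link4: (5,1,1)
P 0-4 [J1]: (5,2,1)
link5: (6,2,1)
R 2-0 [J1]: (6,3,1)
PS 0-5 [J2]: (6,3,2)
link6: (7,3,2)
R 5-6 [J1]: (7,4,2)
link7: (8,4,2)
PS 5-7 [J2]: (8,4,3)
R 7-4 [J1]: (8,5,3)
Grübler: 3·7 − 2·5 − 3 = 8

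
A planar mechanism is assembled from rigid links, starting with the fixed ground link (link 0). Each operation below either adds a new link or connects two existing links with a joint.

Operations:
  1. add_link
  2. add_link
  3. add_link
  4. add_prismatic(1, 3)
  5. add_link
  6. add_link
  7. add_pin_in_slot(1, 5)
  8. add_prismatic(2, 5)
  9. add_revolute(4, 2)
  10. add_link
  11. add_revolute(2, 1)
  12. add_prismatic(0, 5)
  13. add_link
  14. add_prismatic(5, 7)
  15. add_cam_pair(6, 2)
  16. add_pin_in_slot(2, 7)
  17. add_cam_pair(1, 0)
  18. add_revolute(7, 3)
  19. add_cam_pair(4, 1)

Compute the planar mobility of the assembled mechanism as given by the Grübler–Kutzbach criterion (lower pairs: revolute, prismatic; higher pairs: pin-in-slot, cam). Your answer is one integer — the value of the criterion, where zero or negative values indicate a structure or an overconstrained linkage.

M = 2

ground; <1,0,0>
#1 <2,0,0>
#2 <3,0,0>
#3 <4,0,0>
P:1↔3 J1 <4,1,0>
#4 <5,1,0>
#5 <6,1,0>
PS:1↔5 J2 <6,1,1>
P:2↔5 J1 <6,2,1>
R:4↔2 J1 <6,3,1>
#6 <7,3,1>
R:2↔1 J1 <7,4,1>
P:0↔5 J1 <7,5,1>
#7 <8,5,1>
P:5↔7 J1 <8,6,1>
C:6↔2 J2 <8,6,2>
PS:2↔7 J2 <8,6,3>
C:1↔0 J2 <8,6,4>
R:7↔3 J1 <8,7,4>
C:4↔1 J2 <8,7,5>
3×7 − 2×7 − 1×5 = 2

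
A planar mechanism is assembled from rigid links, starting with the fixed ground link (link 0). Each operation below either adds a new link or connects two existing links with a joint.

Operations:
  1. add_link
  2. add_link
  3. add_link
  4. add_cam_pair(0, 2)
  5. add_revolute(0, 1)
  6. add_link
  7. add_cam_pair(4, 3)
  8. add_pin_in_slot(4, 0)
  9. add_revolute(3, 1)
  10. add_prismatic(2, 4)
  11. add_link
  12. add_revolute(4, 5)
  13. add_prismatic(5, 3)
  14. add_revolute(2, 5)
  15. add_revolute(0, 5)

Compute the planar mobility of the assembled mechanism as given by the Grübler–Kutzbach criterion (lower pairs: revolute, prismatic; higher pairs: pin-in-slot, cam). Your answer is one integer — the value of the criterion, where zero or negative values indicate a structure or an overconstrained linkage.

M = -2

(L,J1,J2)=(1,0,0); link0 fixed
link1: (2,0,0)
link2: (3,0,0)
link3: (4,0,0)
C 0-2 [J2]: (4,0,1)
R 0-1 [J1]: (4,1,1)
link4: (5,1,1)
C 4-3 [J2]: (5,1,2)
PS 4-0 [J2]: (5,1,3)
R 3-1 [J1]: (5,2,3)
P 2-4 [J1]: (5,3,3)
link5: (6,3,3)
R 4-5 [J1]: (6,4,3)
P 5-3 [J1]: (6,5,3)
R 2-5 [J1]: (6,6,3)
R 0-5 [J1]: (6,7,3)
Grübler: 3·5 − 2·7 − 3 = -2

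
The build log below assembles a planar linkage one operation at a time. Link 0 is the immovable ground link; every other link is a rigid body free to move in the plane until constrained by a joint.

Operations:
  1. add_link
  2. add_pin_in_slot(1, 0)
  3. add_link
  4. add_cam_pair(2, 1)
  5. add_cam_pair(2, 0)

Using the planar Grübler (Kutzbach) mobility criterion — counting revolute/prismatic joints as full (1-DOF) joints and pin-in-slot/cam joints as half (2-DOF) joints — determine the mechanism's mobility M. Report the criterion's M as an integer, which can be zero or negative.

ground; <1,0,0>
#1 <2,0,0>
PS:1↔0 J2 <2,0,1>
#2 <3,0,1>
C:2↔1 J2 <3,0,2>
C:2↔0 J2 <3,0,3>
3×2 − 2×0 − 1×3 = 3

M = 3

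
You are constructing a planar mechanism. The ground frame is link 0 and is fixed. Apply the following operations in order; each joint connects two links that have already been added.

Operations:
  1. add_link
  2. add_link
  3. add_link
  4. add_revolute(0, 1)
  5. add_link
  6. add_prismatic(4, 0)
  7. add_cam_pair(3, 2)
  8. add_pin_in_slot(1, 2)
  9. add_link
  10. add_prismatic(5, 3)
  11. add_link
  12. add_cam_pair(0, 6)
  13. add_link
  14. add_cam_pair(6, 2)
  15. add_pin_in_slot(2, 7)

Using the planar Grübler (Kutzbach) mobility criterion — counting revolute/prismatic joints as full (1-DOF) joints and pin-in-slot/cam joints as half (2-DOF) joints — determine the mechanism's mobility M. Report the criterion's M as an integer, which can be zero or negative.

M = 10

ground; <1,0,0>
#1 <2,0,0>
#2 <3,0,0>
#3 <4,0,0>
R:0↔1 J1 <4,1,0>
#4 <5,1,0>
P:4↔0 J1 <5,2,0>
C:3↔2 J2 <5,2,1>
PS:1↔2 J2 <5,2,2>
#5 <6,2,2>
P:5↔3 J1 <6,3,2>
#6 <7,3,2>
C:0↔6 J2 <7,3,3>
#7 <8,3,3>
C:6↔2 J2 <8,3,4>
PS:2↔7 J2 <8,3,5>
3×7 − 2×3 − 1×5 = 10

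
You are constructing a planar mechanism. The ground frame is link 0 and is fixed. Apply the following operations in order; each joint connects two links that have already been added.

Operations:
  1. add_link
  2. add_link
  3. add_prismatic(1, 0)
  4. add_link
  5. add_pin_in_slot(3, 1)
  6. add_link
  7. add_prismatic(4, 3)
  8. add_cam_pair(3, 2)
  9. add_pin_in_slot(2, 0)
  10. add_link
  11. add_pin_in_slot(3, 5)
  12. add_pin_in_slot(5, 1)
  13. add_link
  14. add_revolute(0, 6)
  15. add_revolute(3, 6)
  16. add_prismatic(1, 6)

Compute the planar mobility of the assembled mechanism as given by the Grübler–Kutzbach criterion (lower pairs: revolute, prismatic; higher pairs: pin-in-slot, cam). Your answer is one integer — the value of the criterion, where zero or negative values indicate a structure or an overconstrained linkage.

M = 3

[1;0;0] (link 0 is ground)
L+ [2;0;0]
L+ [3;0;0]
P(1,0)∈J1 [3;1;0]
L+ [4;1;0]
PS(3,1)∈J2 [4;1;1]
L+ [5;1;1]
P(4,3)∈J1 [5;2;1]
C(3,2)∈J2 [5;2;2]
PS(2,0)∈J2 [5;2;3]
L+ [6;2;3]
PS(3,5)∈J2 [6;2;4]
PS(5,1)∈J2 [6;2;5]
L+ [7;2;5]
R(0,6)∈J1 [7;3;5]
R(3,6)∈J1 [7;4;5]
P(1,6)∈J1 [7;5;5]
mobility = 18 − 10 − 5 = 3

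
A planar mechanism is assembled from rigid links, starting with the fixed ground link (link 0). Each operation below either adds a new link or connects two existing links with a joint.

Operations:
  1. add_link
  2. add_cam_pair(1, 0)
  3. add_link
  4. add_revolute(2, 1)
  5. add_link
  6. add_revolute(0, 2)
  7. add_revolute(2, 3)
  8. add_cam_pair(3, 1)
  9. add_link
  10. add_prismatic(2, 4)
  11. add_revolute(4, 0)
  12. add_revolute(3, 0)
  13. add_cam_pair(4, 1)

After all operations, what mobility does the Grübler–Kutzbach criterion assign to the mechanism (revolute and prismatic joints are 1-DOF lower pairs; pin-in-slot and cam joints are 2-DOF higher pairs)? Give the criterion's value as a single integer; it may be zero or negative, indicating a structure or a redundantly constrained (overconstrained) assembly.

M = -3

[1;0;0] (link 0 is ground)
L+ [2;0;0]
C(1,0)∈J2 [2;0;1]
L+ [3;0;1]
R(2,1)∈J1 [3;1;1]
L+ [4;1;1]
R(0,2)∈J1 [4;2;1]
R(2,3)∈J1 [4;3;1]
C(3,1)∈J2 [4;3;2]
L+ [5;3;2]
P(2,4)∈J1 [5;4;2]
R(4,0)∈J1 [5;5;2]
R(3,0)∈J1 [5;6;2]
C(4,1)∈J2 [5;6;3]
mobility = 12 − 12 − 3 = -3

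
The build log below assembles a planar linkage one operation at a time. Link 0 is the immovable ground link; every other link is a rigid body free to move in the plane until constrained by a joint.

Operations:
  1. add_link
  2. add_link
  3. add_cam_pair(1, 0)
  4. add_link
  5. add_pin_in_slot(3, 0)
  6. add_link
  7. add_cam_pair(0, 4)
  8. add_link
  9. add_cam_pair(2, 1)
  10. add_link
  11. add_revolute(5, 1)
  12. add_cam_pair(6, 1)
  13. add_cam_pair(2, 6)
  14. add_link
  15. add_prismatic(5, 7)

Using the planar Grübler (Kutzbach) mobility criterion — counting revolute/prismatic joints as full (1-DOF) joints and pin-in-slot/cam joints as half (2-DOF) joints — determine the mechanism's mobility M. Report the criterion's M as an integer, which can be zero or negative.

L=1 J1=0 J2=0
add link → L=2 J1=0 J2=0
add link → L=3 J1=0 J2=0
C@1,0 dof=2 J2 → L=3 J1=0 J2=1
add link → L=4 J1=0 J2=1
PS@3,0 dof=2 J2 → L=4 J1=0 J2=2
add link → L=5 J1=0 J2=2
C@0,4 dof=2 J2 → L=5 J1=0 J2=3
add link → L=6 J1=0 J2=3
C@2,1 dof=2 J2 → L=6 J1=0 J2=4
add link → L=7 J1=0 J2=4
R@5,1 dof=1 J1 → L=7 J1=1 J2=4
C@6,1 dof=2 J2 → L=7 J1=1 J2=5
C@2,6 dof=2 J2 → L=7 J1=1 J2=6
add link → L=8 J1=1 J2=6
P@5,7 dof=1 J1 → L=8 J1=2 J2=6
M=3(L−1)−2J1−J2=3·7−2·2−6=11

M = 11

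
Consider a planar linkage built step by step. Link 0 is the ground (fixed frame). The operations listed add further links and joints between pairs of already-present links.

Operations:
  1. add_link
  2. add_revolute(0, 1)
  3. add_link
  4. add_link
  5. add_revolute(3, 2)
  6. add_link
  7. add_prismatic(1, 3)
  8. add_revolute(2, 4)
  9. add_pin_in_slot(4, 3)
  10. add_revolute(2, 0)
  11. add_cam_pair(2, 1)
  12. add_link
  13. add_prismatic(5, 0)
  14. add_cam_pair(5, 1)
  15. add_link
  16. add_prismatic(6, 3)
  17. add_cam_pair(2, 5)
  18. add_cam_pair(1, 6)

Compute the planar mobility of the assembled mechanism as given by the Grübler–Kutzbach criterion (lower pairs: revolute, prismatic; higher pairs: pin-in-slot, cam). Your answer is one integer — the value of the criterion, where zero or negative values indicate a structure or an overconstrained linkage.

[1;0;0] (link 0 is ground)
L+ [2;0;0]
R(0,1)∈J1 [2;1;0]
L+ [3;1;0]
L+ [4;1;0]
R(3,2)∈J1 [4;2;0]
L+ [5;2;0]
P(1,3)∈J1 [5;3;0]
R(2,4)∈J1 [5;4;0]
PS(4,3)∈J2 [5;4;1]
R(2,0)∈J1 [5;5;1]
C(2,1)∈J2 [5;5;2]
L+ [6;5;2]
P(5,0)∈J1 [6;6;2]
C(5,1)∈J2 [6;6;3]
L+ [7;6;3]
P(6,3)∈J1 [7;7;3]
C(2,5)∈J2 [7;7;4]
C(1,6)∈J2 [7;7;5]
mobility = 18 − 14 − 5 = -1

M = -1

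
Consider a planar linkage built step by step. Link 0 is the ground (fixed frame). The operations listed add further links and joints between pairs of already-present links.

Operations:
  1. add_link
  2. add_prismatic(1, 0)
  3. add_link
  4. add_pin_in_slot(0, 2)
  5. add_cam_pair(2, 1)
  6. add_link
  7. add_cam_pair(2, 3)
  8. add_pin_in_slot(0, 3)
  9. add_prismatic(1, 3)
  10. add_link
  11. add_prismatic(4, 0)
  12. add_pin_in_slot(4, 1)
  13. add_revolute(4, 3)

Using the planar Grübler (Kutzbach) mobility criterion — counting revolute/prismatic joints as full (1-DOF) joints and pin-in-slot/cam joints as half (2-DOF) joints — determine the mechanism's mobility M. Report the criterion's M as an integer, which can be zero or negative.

M = -1

(L,J1,J2)=(1,0,0); link0 fixed
link1: (2,0,0)
P 1-0 [J1]: (2,1,0)
link2: (3,1,0)
PS 0-2 [J2]: (3,1,1)
C 2-1 [J2]: (3,1,2)
link3: (4,1,2)
C 2-3 [J2]: (4,1,3)
PS 0-3 [J2]: (4,1,4)
P 1-3 [J1]: (4,2,4)
link4: (5,2,4)
P 4-0 [J1]: (5,3,4)
PS 4-1 [J2]: (5,3,5)
R 4-3 [J1]: (5,4,5)
Grübler: 3·4 − 2·4 − 5 = -1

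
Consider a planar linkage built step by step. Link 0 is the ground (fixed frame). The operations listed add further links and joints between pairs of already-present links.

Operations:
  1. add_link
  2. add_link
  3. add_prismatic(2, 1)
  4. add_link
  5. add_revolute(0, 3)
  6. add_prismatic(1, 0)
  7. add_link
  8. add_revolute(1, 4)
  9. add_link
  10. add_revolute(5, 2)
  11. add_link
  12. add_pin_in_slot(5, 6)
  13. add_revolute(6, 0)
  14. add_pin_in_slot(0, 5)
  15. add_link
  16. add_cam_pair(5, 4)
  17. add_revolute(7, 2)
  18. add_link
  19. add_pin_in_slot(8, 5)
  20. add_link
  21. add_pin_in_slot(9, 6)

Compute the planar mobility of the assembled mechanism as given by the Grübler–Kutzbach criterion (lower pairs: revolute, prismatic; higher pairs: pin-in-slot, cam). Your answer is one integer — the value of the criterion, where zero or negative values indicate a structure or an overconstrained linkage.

L=1 J1=0 J2=0
add link → L=2 J1=0 J2=0
add link → L=3 J1=0 J2=0
P@2,1 dof=1 J1 → L=3 J1=1 J2=0
add link → L=4 J1=1 J2=0
R@0,3 dof=1 J1 → L=4 J1=2 J2=0
P@1,0 dof=1 J1 → L=4 J1=3 J2=0
add link → L=5 J1=3 J2=0
R@1,4 dof=1 J1 → L=5 J1=4 J2=0
add link → L=6 J1=4 J2=0
R@5,2 dof=1 J1 → L=6 J1=5 J2=0
add link → L=7 J1=5 J2=0
PS@5,6 dof=2 J2 → L=7 J1=5 J2=1
R@6,0 dof=1 J1 → L=7 J1=6 J2=1
PS@0,5 dof=2 J2 → L=7 J1=6 J2=2
add link → L=8 J1=6 J2=2
C@5,4 dof=2 J2 → L=8 J1=6 J2=3
R@7,2 dof=1 J1 → L=8 J1=7 J2=3
add link → L=9 J1=7 J2=3
PS@8,5 dof=2 J2 → L=9 J1=7 J2=4
add link → L=10 J1=7 J2=4
PS@9,6 dof=2 J2 → L=10 J1=7 J2=5
M=3(L−1)−2J1−J2=3·9−2·7−5=8

M = 8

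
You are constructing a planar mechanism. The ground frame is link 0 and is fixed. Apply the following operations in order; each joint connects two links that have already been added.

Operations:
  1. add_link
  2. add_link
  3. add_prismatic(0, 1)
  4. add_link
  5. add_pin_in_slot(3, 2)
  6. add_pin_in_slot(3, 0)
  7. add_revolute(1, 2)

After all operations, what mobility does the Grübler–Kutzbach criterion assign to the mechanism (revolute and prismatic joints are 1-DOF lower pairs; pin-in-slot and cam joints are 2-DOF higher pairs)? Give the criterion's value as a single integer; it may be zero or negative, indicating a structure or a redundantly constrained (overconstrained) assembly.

ground; <1,0,0>
#1 <2,0,0>
#2 <3,0,0>
P:0↔1 J1 <3,1,0>
#3 <4,1,0>
PS:3↔2 J2 <4,1,1>
PS:3↔0 J2 <4,1,2>
R:1↔2 J1 <4,2,2>
3×3 − 2×2 − 1×2 = 3

M = 3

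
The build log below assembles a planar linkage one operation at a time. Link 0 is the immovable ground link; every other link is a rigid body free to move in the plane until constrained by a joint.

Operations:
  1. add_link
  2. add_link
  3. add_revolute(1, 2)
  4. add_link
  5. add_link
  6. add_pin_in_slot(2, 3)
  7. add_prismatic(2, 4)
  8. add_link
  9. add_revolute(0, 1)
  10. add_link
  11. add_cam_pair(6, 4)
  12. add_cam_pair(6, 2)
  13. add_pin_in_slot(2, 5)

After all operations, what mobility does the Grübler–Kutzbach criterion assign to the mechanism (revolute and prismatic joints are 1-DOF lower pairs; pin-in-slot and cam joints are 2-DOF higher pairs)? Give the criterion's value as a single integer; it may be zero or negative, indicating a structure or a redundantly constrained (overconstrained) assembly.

[1;0;0] (link 0 is ground)
L+ [2;0;0]
L+ [3;0;0]
R(1,2)∈J1 [3;1;0]
L+ [4;1;0]
L+ [5;1;0]
PS(2,3)∈J2 [5;1;1]
P(2,4)∈J1 [5;2;1]
L+ [6;2;1]
R(0,1)∈J1 [6;3;1]
L+ [7;3;1]
C(6,4)∈J2 [7;3;2]
C(6,2)∈J2 [7;3;3]
PS(2,5)∈J2 [7;3;4]
mobility = 18 − 6 − 4 = 8

M = 8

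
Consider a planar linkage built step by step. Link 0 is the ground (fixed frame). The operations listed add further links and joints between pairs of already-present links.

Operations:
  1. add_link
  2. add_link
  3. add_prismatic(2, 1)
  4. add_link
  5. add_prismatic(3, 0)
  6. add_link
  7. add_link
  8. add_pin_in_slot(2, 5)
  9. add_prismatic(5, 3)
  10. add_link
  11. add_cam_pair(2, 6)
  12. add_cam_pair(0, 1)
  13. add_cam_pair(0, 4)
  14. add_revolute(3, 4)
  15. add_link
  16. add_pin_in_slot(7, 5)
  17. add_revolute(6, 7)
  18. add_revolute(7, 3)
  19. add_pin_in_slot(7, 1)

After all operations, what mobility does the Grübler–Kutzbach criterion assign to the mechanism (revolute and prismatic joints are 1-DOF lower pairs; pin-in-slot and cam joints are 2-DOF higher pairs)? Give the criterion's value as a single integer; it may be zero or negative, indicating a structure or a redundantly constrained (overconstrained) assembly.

(L,J1,J2)=(1,0,0); link0 fixed
link1: (2,0,0)
link2: (3,0,0)
P 2-1 [J1]: (3,1,0)
link3: (4,1,0)
P 3-0 [J1]: (4,2,0)
link4: (5,2,0)
link5: (6,2,0)
PS 2-5 [J2]: (6,2,1)
P 5-3 [J1]: (6,3,1)
link6: (7,3,1)
C 2-6 [J2]: (7,3,2)
C 0-1 [J2]: (7,3,3)
C 0-4 [J2]: (7,3,4)
R 3-4 [J1]: (7,4,4)
link7: (8,4,4)
PS 7-5 [J2]: (8,4,5)
R 6-7 [J1]: (8,5,5)
R 7-3 [J1]: (8,6,5)
PS 7-1 [J2]: (8,6,6)
Grübler: 3·7 − 2·6 − 6 = 3

M = 3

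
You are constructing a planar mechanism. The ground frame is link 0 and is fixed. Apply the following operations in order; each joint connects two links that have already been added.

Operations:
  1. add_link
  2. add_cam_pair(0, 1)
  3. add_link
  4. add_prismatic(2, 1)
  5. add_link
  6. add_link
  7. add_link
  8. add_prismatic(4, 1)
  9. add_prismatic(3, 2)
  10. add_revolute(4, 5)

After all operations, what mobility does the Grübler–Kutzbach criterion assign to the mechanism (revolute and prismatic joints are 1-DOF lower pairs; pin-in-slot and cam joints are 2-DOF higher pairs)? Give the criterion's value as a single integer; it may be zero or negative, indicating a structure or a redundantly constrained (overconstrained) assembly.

M = 6

[1;0;0] (link 0 is ground)
L+ [2;0;0]
C(0,1)∈J2 [2;0;1]
L+ [3;0;1]
P(2,1)∈J1 [3;1;1]
L+ [4;1;1]
L+ [5;1;1]
L+ [6;1;1]
P(4,1)∈J1 [6;2;1]
P(3,2)∈J1 [6;3;1]
R(4,5)∈J1 [6;4;1]
mobility = 15 − 8 − 1 = 6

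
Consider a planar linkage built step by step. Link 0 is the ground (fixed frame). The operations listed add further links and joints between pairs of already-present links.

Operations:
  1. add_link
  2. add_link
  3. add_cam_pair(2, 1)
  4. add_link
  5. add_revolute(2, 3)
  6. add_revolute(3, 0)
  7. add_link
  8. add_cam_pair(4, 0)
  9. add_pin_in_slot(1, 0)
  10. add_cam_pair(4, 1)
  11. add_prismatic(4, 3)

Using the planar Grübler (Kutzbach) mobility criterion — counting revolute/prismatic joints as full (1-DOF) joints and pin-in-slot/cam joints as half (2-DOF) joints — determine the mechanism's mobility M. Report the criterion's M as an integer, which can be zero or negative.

M = 2

L=1 J1=0 J2=0
add link → L=2 J1=0 J2=0
add link → L=3 J1=0 J2=0
C@2,1 dof=2 J2 → L=3 J1=0 J2=1
add link → L=4 J1=0 J2=1
R@2,3 dof=1 J1 → L=4 J1=1 J2=1
R@3,0 dof=1 J1 → L=4 J1=2 J2=1
add link → L=5 J1=2 J2=1
C@4,0 dof=2 J2 → L=5 J1=2 J2=2
PS@1,0 dof=2 J2 → L=5 J1=2 J2=3
C@4,1 dof=2 J2 → L=5 J1=2 J2=4
P@4,3 dof=1 J1 → L=5 J1=3 J2=4
M=3(L−1)−2J1−J2=3·4−2·3−4=2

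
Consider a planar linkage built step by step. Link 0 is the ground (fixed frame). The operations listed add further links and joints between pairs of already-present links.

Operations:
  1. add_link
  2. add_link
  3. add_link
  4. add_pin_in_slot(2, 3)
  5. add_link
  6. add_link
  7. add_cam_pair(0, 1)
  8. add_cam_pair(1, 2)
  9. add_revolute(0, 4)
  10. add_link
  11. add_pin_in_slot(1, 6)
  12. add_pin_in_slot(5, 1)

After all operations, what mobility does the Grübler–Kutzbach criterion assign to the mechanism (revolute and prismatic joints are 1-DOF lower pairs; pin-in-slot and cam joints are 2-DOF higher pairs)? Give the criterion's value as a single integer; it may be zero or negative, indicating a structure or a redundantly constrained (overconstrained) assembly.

ground; <1,0,0>
#1 <2,0,0>
#2 <3,0,0>
#3 <4,0,0>
PS:2↔3 J2 <4,0,1>
#4 <5,0,1>
#5 <6,0,1>
C:0↔1 J2 <6,0,2>
C:1↔2 J2 <6,0,3>
R:0↔4 J1 <6,1,3>
#6 <7,1,3>
PS:1↔6 J2 <7,1,4>
PS:5↔1 J2 <7,1,5>
3×6 − 2×1 − 1×5 = 11

M = 11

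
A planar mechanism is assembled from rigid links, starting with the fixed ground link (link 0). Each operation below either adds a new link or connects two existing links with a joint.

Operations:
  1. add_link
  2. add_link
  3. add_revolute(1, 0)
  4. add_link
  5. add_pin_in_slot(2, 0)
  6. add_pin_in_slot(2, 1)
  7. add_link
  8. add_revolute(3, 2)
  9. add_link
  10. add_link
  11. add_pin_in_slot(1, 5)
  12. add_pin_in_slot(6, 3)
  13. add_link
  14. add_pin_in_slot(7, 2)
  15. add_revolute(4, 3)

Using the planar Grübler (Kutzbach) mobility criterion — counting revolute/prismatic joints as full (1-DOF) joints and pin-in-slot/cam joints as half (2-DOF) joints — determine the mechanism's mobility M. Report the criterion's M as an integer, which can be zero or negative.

ground; <1,0,0>
#1 <2,0,0>
#2 <3,0,0>
R:1↔0 J1 <3,1,0>
#3 <4,1,0>
PS:2↔0 J2 <4,1,1>
PS:2↔1 J2 <4,1,2>
#4 <5,1,2>
R:3↔2 J1 <5,2,2>
#5 <6,2,2>
#6 <7,2,2>
PS:1↔5 J2 <7,2,3>
PS:6↔3 J2 <7,2,4>
#7 <8,2,4>
PS:7↔2 J2 <8,2,5>
R:4↔3 J1 <8,3,5>
3×7 − 2×3 − 1×5 = 10

M = 10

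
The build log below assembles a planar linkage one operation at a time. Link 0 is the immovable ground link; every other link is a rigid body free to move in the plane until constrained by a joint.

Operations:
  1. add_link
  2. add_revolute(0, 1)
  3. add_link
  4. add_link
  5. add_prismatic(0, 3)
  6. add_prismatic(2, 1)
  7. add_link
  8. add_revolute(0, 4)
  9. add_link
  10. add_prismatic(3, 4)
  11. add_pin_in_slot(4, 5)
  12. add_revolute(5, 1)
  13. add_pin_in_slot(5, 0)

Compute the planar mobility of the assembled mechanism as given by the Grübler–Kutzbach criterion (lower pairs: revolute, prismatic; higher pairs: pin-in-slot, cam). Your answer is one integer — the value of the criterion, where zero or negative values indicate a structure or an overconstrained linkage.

link 0 = ground. State L|J1|J2 = 1|0|0
+link1  2|0|0
R(0,1) f=1→J1  2|1|0
+link2  3|1|0
+link3  4|1|0
P(0,3) f=1→J1  4|2|0
P(2,1) f=1→J1  4|3|0
+link4  5|3|0
R(0,4) f=1→J1  5|4|0
+link5  6|4|0
P(3,4) f=1→J1  6|5|0
PS(4,5) f=2→J2  6|5|1
R(5,1) f=1→J1  6|6|1
PS(5,0) f=2→J2  6|6|2
M = 3(6−1)−2·6−2 = 15−12−2 = 1

M = 1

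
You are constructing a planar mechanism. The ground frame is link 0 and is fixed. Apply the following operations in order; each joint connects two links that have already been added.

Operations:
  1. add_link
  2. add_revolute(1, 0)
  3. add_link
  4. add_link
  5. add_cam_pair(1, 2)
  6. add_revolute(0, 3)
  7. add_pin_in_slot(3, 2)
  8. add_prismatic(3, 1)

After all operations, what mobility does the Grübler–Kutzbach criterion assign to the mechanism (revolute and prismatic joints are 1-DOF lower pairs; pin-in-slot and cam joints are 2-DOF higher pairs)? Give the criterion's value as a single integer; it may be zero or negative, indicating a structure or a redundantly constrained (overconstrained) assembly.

ground; <1,0,0>
#1 <2,0,0>
R:1↔0 J1 <2,1,0>
#2 <3,1,0>
#3 <4,1,0>
C:1↔2 J2 <4,1,1>
R:0↔3 J1 <4,2,1>
PS:3↔2 J2 <4,2,2>
P:3↔1 J1 <4,3,2>
3×3 − 2×3 − 1×2 = 1

M = 1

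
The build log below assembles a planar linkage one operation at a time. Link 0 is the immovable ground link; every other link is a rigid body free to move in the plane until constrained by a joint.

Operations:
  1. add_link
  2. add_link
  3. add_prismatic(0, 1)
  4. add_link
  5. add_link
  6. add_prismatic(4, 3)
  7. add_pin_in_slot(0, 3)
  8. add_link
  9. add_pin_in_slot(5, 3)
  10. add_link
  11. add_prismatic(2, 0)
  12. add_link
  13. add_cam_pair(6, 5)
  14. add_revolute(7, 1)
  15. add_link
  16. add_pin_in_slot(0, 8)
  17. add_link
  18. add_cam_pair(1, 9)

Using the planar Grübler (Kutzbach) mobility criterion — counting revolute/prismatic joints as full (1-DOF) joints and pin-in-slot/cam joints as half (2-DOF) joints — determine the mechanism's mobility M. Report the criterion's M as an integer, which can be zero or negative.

M = 14

[1;0;0] (link 0 is ground)
L+ [2;0;0]
L+ [3;0;0]
P(0,1)∈J1 [3;1;0]
L+ [4;1;0]
L+ [5;1;0]
P(4,3)∈J1 [5;2;0]
PS(0,3)∈J2 [5;2;1]
L+ [6;2;1]
PS(5,3)∈J2 [6;2;2]
L+ [7;2;2]
P(2,0)∈J1 [7;3;2]
L+ [8;3;2]
C(6,5)∈J2 [8;3;3]
R(7,1)∈J1 [8;4;3]
L+ [9;4;3]
PS(0,8)∈J2 [9;4;4]
L+ [10;4;4]
C(1,9)∈J2 [10;4;5]
mobility = 27 − 8 − 5 = 14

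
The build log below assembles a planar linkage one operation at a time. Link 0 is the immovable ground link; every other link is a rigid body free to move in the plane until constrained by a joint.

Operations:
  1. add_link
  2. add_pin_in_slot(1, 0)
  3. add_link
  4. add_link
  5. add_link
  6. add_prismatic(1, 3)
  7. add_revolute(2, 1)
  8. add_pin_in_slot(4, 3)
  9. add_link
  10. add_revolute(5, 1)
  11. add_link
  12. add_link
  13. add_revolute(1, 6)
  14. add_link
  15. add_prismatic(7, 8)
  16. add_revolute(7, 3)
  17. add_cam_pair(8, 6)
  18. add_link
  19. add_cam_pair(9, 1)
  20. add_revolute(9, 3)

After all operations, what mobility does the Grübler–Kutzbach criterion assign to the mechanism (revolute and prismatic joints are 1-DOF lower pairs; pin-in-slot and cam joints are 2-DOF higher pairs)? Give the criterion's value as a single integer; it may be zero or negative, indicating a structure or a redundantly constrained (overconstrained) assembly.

link 0 = ground. State L|J1|J2 = 1|0|0
+link1  2|0|0
PS(1,0) f=2→J2  2|0|1
+link2  3|0|1
+link3  4|0|1
+link4  5|0|1
P(1,3) f=1→J1  5|1|1
R(2,1) f=1→J1  5|2|1
PS(4,3) f=2→J2  5|2|2
+link5  6|2|2
R(5,1) f=1→J1  6|3|2
+link6  7|3|2
+link7  8|3|2
R(1,6) f=1→J1  8|4|2
+link8  9|4|2
P(7,8) f=1→J1  9|5|2
R(7,3) f=1→J1  9|6|2
C(8,6) f=2→J2  9|6|3
+link9  10|6|3
C(9,1) f=2→J2  10|6|4
R(9,3) f=1→J1  10|7|4
M = 3(10−1)−2·7−4 = 27−14−4 = 9

M = 9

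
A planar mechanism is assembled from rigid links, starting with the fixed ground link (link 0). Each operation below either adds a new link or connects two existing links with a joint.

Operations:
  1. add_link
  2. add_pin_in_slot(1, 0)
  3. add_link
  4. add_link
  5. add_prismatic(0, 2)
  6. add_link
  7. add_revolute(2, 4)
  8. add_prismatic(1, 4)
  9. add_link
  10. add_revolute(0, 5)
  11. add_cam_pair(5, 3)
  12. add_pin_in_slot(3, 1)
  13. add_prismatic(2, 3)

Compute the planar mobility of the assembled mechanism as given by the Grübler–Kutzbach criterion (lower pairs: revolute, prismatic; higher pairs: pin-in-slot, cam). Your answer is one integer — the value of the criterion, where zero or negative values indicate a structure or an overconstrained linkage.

(L,J1,J2)=(1,0,0); link0 fixed
link1: (2,0,0)
PS 1-0 [J2]: (2,0,1)
link2: (3,0,1)
link3: (4,0,1)
P 0-2 [J1]: (4,1,1)
link4: (5,1,1)
R 2-4 [J1]: (5,2,1)
P 1-4 [J1]: (5,3,1)
link5: (6,3,1)
R 0-5 [J1]: (6,4,1)
C 5-3 [J2]: (6,4,2)
PS 3-1 [J2]: (6,4,3)
P 2-3 [J1]: (6,5,3)
Grübler: 3·5 − 2·5 − 3 = 2

M = 2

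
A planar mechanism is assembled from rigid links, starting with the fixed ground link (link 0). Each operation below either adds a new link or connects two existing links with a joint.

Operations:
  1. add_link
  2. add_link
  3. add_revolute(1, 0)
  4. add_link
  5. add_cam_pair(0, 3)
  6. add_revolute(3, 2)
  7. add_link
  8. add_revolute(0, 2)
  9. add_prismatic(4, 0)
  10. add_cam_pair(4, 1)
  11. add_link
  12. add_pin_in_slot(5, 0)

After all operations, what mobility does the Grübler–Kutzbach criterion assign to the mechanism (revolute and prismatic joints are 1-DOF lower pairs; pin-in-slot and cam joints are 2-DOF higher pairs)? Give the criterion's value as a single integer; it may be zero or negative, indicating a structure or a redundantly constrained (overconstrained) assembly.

M = 4

L=1 J1=0 J2=0
add link → L=2 J1=0 J2=0
add link → L=3 J1=0 J2=0
R@1,0 dof=1 J1 → L=3 J1=1 J2=0
add link → L=4 J1=1 J2=0
C@0,3 dof=2 J2 → L=4 J1=1 J2=1
R@3,2 dof=1 J1 → L=4 J1=2 J2=1
add link → L=5 J1=2 J2=1
R@0,2 dof=1 J1 → L=5 J1=3 J2=1
P@4,0 dof=1 J1 → L=5 J1=4 J2=1
C@4,1 dof=2 J2 → L=5 J1=4 J2=2
add link → L=6 J1=4 J2=2
PS@5,0 dof=2 J2 → L=6 J1=4 J2=3
M=3(L−1)−2J1−J2=3·5−2·4−3=4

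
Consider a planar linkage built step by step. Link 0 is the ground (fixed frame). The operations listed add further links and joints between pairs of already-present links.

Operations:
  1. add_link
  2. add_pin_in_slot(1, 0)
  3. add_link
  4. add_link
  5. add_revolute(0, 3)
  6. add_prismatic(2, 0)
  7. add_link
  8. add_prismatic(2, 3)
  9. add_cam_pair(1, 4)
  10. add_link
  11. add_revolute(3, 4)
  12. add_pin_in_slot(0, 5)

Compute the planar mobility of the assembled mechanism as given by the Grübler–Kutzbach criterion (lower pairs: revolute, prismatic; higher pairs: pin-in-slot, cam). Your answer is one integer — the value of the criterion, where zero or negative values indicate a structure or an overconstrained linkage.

ground; <1,0,0>
#1 <2,0,0>
PS:1↔0 J2 <2,0,1>
#2 <3,0,1>
#3 <4,0,1>
R:0↔3 J1 <4,1,1>
P:2↔0 J1 <4,2,1>
#4 <5,2,1>
P:2↔3 J1 <5,3,1>
C:1↔4 J2 <5,3,2>
#5 <6,3,2>
R:3↔4 J1 <6,4,2>
PS:0↔5 J2 <6,4,3>
3×5 − 2×4 − 1×3 = 4

M = 4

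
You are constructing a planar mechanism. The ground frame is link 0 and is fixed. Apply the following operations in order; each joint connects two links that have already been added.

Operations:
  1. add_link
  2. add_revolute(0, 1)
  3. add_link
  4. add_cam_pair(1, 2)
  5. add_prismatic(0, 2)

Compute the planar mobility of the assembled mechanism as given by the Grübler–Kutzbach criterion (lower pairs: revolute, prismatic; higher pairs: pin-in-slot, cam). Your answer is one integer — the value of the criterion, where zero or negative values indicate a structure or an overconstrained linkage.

M = 1

(L,J1,J2)=(1,0,0); link0 fixed
link1: (2,0,0)
R 0-1 [J1]: (2,1,0)
link2: (3,1,0)
C 1-2 [J2]: (3,1,1)
P 0-2 [J1]: (3,2,1)
Grübler: 3·2 − 2·2 − 1 = 1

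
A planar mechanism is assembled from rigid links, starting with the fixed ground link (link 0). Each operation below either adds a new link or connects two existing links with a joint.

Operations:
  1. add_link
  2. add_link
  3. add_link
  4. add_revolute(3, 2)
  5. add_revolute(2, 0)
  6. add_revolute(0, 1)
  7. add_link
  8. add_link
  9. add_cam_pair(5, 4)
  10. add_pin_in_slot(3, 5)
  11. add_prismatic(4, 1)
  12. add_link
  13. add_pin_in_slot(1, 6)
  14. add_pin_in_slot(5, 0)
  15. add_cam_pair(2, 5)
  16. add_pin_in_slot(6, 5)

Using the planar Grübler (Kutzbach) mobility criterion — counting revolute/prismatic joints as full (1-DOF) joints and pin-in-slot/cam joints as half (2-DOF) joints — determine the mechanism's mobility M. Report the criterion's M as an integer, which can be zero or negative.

M = 4

L=1 J1=0 J2=0
add link → L=2 J1=0 J2=0
add link → L=3 J1=0 J2=0
add link → L=4 J1=0 J2=0
R@3,2 dof=1 J1 → L=4 J1=1 J2=0
R@2,0 dof=1 J1 → L=4 J1=2 J2=0
R@0,1 dof=1 J1 → L=4 J1=3 J2=0
add link → L=5 J1=3 J2=0
add link → L=6 J1=3 J2=0
C@5,4 dof=2 J2 → L=6 J1=3 J2=1
PS@3,5 dof=2 J2 → L=6 J1=3 J2=2
P@4,1 dof=1 J1 → L=6 J1=4 J2=2
add link → L=7 J1=4 J2=2
PS@1,6 dof=2 J2 → L=7 J1=4 J2=3
PS@5,0 dof=2 J2 → L=7 J1=4 J2=4
C@2,5 dof=2 J2 → L=7 J1=4 J2=5
PS@6,5 dof=2 J2 → L=7 J1=4 J2=6
M=3(L−1)−2J1−J2=3·6−2·4−6=4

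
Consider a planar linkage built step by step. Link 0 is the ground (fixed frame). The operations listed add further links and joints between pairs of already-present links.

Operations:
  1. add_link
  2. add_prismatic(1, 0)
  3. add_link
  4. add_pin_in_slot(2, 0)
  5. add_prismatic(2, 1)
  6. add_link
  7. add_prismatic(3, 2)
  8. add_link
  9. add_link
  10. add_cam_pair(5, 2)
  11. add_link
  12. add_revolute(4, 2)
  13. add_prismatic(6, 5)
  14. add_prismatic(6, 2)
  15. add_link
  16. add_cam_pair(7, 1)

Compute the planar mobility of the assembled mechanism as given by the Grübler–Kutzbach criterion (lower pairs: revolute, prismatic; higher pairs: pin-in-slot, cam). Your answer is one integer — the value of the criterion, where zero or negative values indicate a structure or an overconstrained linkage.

link 0 = ground. State L|J1|J2 = 1|0|0
+link1  2|0|0
P(1,0) f=1→J1  2|1|0
+link2  3|1|0
PS(2,0) f=2→J2  3|1|1
P(2,1) f=1→J1  3|2|1
+link3  4|2|1
P(3,2) f=1→J1  4|3|1
+link4  5|3|1
+link5  6|3|1
C(5,2) f=2→J2  6|3|2
+link6  7|3|2
R(4,2) f=1→J1  7|4|2
P(6,5) f=1→J1  7|5|2
P(6,2) f=1→J1  7|6|2
+link7  8|6|2
C(7,1) f=2→J2  8|6|3
M = 3(8−1)−2·6−3 = 21−12−3 = 6

M = 6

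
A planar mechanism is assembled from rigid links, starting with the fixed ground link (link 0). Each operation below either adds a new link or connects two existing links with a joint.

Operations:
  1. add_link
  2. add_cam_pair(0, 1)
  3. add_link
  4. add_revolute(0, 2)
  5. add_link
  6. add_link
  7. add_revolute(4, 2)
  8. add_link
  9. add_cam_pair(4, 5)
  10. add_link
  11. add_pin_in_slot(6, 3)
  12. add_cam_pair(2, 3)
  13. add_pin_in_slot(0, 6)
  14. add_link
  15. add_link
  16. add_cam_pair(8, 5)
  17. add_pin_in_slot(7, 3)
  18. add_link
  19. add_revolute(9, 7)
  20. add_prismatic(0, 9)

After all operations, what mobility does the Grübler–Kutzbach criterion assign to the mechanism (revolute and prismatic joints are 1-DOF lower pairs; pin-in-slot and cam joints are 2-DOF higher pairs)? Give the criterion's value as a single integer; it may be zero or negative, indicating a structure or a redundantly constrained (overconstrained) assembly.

[1;0;0] (link 0 is ground)
L+ [2;0;0]
C(0,1)∈J2 [2;0;1]
L+ [3;0;1]
R(0,2)∈J1 [3;1;1]
L+ [4;1;1]
L+ [5;1;1]
R(4,2)∈J1 [5;2;1]
L+ [6;2;1]
C(4,5)∈J2 [6;2;2]
L+ [7;2;2]
PS(6,3)∈J2 [7;2;3]
C(2,3)∈J2 [7;2;4]
PS(0,6)∈J2 [7;2;5]
L+ [8;2;5]
L+ [9;2;5]
C(8,5)∈J2 [9;2;6]
PS(7,3)∈J2 [9;2;7]
L+ [10;2;7]
R(9,7)∈J1 [10;3;7]
P(0,9)∈J1 [10;4;7]
mobility = 27 − 8 − 7 = 12

M = 12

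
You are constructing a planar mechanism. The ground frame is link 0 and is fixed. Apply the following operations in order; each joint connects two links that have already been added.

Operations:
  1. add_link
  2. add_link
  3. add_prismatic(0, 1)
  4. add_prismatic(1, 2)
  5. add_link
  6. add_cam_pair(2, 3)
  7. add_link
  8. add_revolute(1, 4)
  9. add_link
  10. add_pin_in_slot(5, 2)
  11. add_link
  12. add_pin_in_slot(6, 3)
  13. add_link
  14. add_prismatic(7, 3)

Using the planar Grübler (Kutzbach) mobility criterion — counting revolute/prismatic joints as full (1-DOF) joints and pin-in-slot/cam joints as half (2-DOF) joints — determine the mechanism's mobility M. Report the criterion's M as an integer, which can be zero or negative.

M = 10

L=1 J1=0 J2=0
add link → L=2 J1=0 J2=0
add link → L=3 J1=0 J2=0
P@0,1 dof=1 J1 → L=3 J1=1 J2=0
P@1,2 dof=1 J1 → L=3 J1=2 J2=0
add link → L=4 J1=2 J2=0
C@2,3 dof=2 J2 → L=4 J1=2 J2=1
add link → L=5 J1=2 J2=1
R@1,4 dof=1 J1 → L=5 J1=3 J2=1
add link → L=6 J1=3 J2=1
PS@5,2 dof=2 J2 → L=6 J1=3 J2=2
add link → L=7 J1=3 J2=2
PS@6,3 dof=2 J2 → L=7 J1=3 J2=3
add link → L=8 J1=3 J2=3
P@7,3 dof=1 J1 → L=8 J1=4 J2=3
M=3(L−1)−2J1−J2=3·7−2·4−3=10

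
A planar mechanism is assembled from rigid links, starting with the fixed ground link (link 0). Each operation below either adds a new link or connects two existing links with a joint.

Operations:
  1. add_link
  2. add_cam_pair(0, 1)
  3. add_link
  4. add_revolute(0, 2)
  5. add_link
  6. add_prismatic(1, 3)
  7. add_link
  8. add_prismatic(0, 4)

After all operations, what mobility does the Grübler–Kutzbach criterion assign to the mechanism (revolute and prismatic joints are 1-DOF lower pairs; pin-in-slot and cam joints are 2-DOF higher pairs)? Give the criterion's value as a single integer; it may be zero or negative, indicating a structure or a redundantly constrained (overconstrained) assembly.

link 0 = ground. State L|J1|J2 = 1|0|0
+link1  2|0|0
C(0,1) f=2→J2  2|0|1
+link2  3|0|1
R(0,2) f=1→J1  3|1|1
+link3  4|1|1
P(1,3) f=1→J1  4|2|1
+link4  5|2|1
P(0,4) f=1→J1  5|3|1
M = 3(5−1)−2·3−1 = 12−6−1 = 5

M = 5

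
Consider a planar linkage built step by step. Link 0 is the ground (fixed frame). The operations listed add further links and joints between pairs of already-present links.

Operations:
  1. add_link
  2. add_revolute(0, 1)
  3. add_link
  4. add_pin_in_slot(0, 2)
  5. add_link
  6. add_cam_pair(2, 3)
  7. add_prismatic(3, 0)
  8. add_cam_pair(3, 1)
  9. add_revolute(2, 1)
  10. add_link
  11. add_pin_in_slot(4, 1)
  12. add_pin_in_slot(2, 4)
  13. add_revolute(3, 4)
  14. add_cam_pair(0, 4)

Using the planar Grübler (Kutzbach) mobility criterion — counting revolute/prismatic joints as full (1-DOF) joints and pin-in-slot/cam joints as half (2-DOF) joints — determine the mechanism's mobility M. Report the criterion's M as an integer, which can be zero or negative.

M = -2

ground; <1,0,0>
#1 <2,0,0>
R:0↔1 J1 <2,1,0>
#2 <3,1,0>
PS:0↔2 J2 <3,1,1>
#3 <4,1,1>
C:2↔3 J2 <4,1,2>
P:3↔0 J1 <4,2,2>
C:3↔1 J2 <4,2,3>
R:2↔1 J1 <4,3,3>
#4 <5,3,3>
PS:4↔1 J2 <5,3,4>
PS:2↔4 J2 <5,3,5>
R:3↔4 J1 <5,4,5>
C:0↔4 J2 <5,4,6>
3×4 − 2×4 − 1×6 = -2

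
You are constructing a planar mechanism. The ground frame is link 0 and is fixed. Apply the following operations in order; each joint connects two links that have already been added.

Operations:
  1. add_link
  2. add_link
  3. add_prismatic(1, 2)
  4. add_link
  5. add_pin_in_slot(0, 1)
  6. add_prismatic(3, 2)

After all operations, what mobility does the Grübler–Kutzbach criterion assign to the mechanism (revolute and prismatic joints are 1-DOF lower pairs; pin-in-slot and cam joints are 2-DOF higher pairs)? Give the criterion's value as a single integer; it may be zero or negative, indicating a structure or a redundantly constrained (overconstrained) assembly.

[1;0;0] (link 0 is ground)
L+ [2;0;0]
L+ [3;0;0]
P(1,2)∈J1 [3;1;0]
L+ [4;1;0]
PS(0,1)∈J2 [4;1;1]
P(3,2)∈J1 [4;2;1]
mobility = 9 − 4 − 1 = 4

M = 4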